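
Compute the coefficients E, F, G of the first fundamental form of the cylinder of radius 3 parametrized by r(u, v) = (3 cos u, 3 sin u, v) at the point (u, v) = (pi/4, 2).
E = 9;  F = 0;  G = 1

Partials: r_u = (-3*sin(u), 3*cos(u), 0), r_v = (0, 0, 1). As functions of (u, v):
  E = r_u · r_u = 9,
  F = r_u · r_v = 0,
  G = r_v · r_v = 1.
Evaluating at (u, v) = (pi/4, 2): E = 9, F = 0, G = 1.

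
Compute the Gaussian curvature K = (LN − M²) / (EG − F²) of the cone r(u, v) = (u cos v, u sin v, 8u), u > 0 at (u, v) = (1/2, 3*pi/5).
K = 0

Coefficients of the first fundamental form: E = 65, F = 0, G = u^2.
Coefficients of the second fundamental form: L = 0, M = 0, N = 8*sqrt(65)*u^2/(65*Abs(u)).
Assemble K = (LN − M²)/(EG − F²) = 0. At (u, v) = (1/2, 3*pi/5): K = 0.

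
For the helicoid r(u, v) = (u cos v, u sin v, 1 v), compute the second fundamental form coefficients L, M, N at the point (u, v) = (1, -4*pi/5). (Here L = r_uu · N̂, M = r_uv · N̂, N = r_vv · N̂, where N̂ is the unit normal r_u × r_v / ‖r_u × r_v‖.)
L = 0;  M = -sqrt(2)/2;  N = 0

Compute the unit normal N̂(u, v) = (sin(v)/sqrt(u^2 + 1), -cos(v)/sqrt(u^2 + 1), u/sqrt(u^2 + 1)), and the second partials r_uu, r_uv, r_vv. Take dot products:
  L(u, v) = r_uu · N̂ = 0,
  M(u, v) = r_uv · N̂ = -1/sqrt(u^2 + 1),
  N(u, v) = r_vv · N̂ = 0.
Evaluating at (u, v) = (1, -4*pi/5):
  L = 0, M = -sqrt(2)/2, N = 0.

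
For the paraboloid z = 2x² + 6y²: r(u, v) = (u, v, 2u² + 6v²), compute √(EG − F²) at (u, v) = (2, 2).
√(EG − F²)|_{(2, 2)} = sqrt(641)

E = 16*u^2 + 1, F = 48*u*v, G = 144*v^2 + 1; EG − F² = 16*u^2 + 144*v^2 + 1; √(EG − F²) = sqrt(16*u^2 + 144*v^2 + 1). At the given point: sqrt(641).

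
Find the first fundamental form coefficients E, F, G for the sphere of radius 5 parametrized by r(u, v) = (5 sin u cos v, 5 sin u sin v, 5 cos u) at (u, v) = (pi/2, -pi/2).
E = 25;  F = 0;  G = 25

Partials: r_u = (5*cos(u)*cos(v), 5*sin(v)*cos(u), -5*sin(u)), r_v = (-5*sin(u)*sin(v), 5*sin(u)*cos(v), 0). As functions of (u, v):
  E = r_u · r_u = 25,
  F = r_u · r_v = 0,
  G = r_v · r_v = 25*sin(u)^2.
Evaluating at (u, v) = (pi/2, -pi/2): E = 25, F = 0, G = 25.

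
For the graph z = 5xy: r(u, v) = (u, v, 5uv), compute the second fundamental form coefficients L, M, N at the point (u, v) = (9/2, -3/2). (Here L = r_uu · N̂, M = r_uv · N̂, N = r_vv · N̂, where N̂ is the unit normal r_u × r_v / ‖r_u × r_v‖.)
L = 0;  M = 5*sqrt(46)/161;  N = 0

Compute the unit normal N̂(u, v) = (-5*v/sqrt(25*u^2 + 25*v^2 + 1), -5*u/sqrt(25*u^2 + 25*v^2 + 1), 1/sqrt(25*u^2 + 25*v^2 + 1)), and the second partials r_uu, r_uv, r_vv. Take dot products:
  L(u, v) = r_uu · N̂ = 0,
  M(u, v) = r_uv · N̂ = 5/sqrt(25*u^2 + 25*v^2 + 1),
  N(u, v) = r_vv · N̂ = 0.
Evaluating at (u, v) = (9/2, -3/2):
  L = 0, M = 5*sqrt(46)/161, N = 0.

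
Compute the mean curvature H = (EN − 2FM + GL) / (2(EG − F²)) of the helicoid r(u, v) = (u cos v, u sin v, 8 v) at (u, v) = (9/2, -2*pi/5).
H = 0

With E = 1, F = 0, G = u^2 + 64, L = 0, M = -8/sqrt(u^2 + 64), N = 0, assemble
  H = (EN − 2FM + GL) / (2(EG − F²)) = 0.
At (u, v) = (9/2, -2*pi/5): H = 0.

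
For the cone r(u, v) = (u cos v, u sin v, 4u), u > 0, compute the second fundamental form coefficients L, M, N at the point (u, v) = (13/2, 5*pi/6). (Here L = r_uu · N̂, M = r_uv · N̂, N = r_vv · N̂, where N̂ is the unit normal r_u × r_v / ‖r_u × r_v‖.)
L = 0;  M = 0;  N = 26*sqrt(17)/17

Compute the unit normal N̂(u, v) = (-4*sqrt(17)*u*cos(v)/(17*Abs(u)), -4*sqrt(17)*u*sin(v)/(17*Abs(u)), sqrt(17)*u/(17*Abs(u))), and the second partials r_uu, r_uv, r_vv. Take dot products:
  L(u, v) = r_uu · N̂ = 0,
  M(u, v) = r_uv · N̂ = 0,
  N(u, v) = r_vv · N̂ = 4*sqrt(17)*u^2/(17*Abs(u)).
Evaluating at (u, v) = (13/2, 5*pi/6):
  L = 0, M = 0, N = 26*sqrt(17)/17.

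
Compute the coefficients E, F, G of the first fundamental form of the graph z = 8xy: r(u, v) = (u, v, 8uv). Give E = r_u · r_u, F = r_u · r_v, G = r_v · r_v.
E = 64*v^2 + 1;  F = 64*u*v;  G = 64*u^2 + 1

Compute partials: r_u = (1, 0, 8*v), r_v = (0, 1, 8*u). Then
  E = r_u · r_u = 64*v^2 + 1,
  F = r_u · r_v = 64*u*v,
  G = r_v · r_v = 64*u^2 + 1.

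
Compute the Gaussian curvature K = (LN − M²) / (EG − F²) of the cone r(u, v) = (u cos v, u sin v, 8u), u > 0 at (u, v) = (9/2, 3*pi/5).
K = 0

Coefficients of the first fundamental form: E = 65, F = 0, G = u^2.
Coefficients of the second fundamental form: L = 0, M = 0, N = 8*sqrt(65)*u^2/(65*Abs(u)).
Assemble K = (LN − M²)/(EG − F²) = 0. At (u, v) = (9/2, 3*pi/5): K = 0.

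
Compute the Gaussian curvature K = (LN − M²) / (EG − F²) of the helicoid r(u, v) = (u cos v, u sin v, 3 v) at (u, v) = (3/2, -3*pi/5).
K = -16/225

Coefficients of the first fundamental form: E = 1, F = 0, G = u^2 + 9.
Coefficients of the second fundamental form: L = 0, M = -3/sqrt(u^2 + 9), N = 0.
Assemble K = (LN − M²)/(EG − F²) = -9/(u^2 + 9)^2. At (u, v) = (3/2, -3*pi/5): K = -16/225.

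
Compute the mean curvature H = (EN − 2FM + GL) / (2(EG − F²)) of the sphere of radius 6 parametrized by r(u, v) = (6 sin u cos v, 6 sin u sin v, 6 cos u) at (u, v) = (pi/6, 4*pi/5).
H = -1/6

With E = 36, F = 0, G = 36*sin(u)^2, L = -6*sin(u)/Abs(sin(u)), M = 0, N = -6*sin(u)^3/Abs(sin(u)), assemble
  H = (EN − 2FM + GL) / (2(EG − F²)) = -sin(u)/(6*Abs(sin(u))).
At (u, v) = (pi/6, 4*pi/5): H = -1/6.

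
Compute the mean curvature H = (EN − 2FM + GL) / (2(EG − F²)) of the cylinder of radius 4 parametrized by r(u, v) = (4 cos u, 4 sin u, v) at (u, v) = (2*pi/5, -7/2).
H = -1/8

With E = 16, F = 0, G = 1, L = -4, M = 0, N = 0, assemble
  H = (EN − 2FM + GL) / (2(EG − F²)) = -1/8.
At (u, v) = (2*pi/5, -7/2): H = -1/8.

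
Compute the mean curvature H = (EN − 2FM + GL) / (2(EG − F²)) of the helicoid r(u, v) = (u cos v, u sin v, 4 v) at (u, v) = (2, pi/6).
H = 0

With E = 1, F = 0, G = u^2 + 16, L = 0, M = -4/sqrt(u^2 + 16), N = 0, assemble
  H = (EN − 2FM + GL) / (2(EG − F²)) = 0.
At (u, v) = (2, pi/6): H = 0.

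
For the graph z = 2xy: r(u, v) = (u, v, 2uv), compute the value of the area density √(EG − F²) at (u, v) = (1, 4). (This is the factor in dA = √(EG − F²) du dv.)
√(EG − F²)|_{(1, 4)} = sqrt(69)

E = 4*v^2 + 1, F = 4*u*v, G = 4*u^2 + 1, so EG − F² = 4*u^2 + 4*v^2 + 1. Taking the positive square root: √(EG − F²) = sqrt(4*u^2 + 4*v^2 + 1). At (u, v) = (1, 4): sqrt(69).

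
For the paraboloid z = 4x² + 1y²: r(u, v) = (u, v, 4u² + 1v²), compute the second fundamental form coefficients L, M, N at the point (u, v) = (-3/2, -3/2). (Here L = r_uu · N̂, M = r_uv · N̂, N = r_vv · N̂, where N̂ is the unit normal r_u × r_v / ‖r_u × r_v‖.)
L = 4*sqrt(154)/77;  M = 0;  N = sqrt(154)/77

Compute the unit normal N̂(u, v) = (-8*u/sqrt(64*u^2 + 4*v^2 + 1), -2*v/sqrt(64*u^2 + 4*v^2 + 1), 1/sqrt(64*u^2 + 4*v^2 + 1)), and the second partials r_uu, r_uv, r_vv. Take dot products:
  L(u, v) = r_uu · N̂ = 8/sqrt(64*u^2 + 4*v^2 + 1),
  M(u, v) = r_uv · N̂ = 0,
  N(u, v) = r_vv · N̂ = 2/sqrt(64*u^2 + 4*v^2 + 1).
Evaluating at (u, v) = (-3/2, -3/2):
  L = 4*sqrt(154)/77, M = 0, N = sqrt(154)/77.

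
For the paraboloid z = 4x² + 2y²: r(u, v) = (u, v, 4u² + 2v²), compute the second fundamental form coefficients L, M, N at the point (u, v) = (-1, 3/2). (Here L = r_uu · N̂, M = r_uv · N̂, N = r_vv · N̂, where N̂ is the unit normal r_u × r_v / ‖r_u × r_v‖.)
L = 8*sqrt(101)/101;  M = 0;  N = 4*sqrt(101)/101

Compute the unit normal N̂(u, v) = (-8*u/sqrt(64*u^2 + 16*v^2 + 1), -4*v/sqrt(64*u^2 + 16*v^2 + 1), 1/sqrt(64*u^2 + 16*v^2 + 1)), and the second partials r_uu, r_uv, r_vv. Take dot products:
  L(u, v) = r_uu · N̂ = 8/sqrt(64*u^2 + 16*v^2 + 1),
  M(u, v) = r_uv · N̂ = 0,
  N(u, v) = r_vv · N̂ = 4/sqrt(64*u^2 + 16*v^2 + 1).
Evaluating at (u, v) = (-1, 3/2):
  L = 8*sqrt(101)/101, M = 0, N = 4*sqrt(101)/101.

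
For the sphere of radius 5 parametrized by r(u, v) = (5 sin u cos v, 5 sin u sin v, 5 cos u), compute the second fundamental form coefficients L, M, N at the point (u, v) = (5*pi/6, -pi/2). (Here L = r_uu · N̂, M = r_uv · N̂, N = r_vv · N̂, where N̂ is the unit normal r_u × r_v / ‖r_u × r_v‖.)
L = -5;  M = 0;  N = -5/4

Compute the unit normal N̂(u, v) = (sin(u)^2*cos(v)/Abs(sin(u)), sin(u)^2*sin(v)/Abs(sin(u)), sin(2*u)/(2*Abs(sin(u)))), and the second partials r_uu, r_uv, r_vv. Take dot products:
  L(u, v) = r_uu · N̂ = -5*sin(u)/Abs(sin(u)),
  M(u, v) = r_uv · N̂ = 0,
  N(u, v) = r_vv · N̂ = -5*sin(u)^3/Abs(sin(u)).
Evaluating at (u, v) = (5*pi/6, -pi/2):
  L = -5, M = 0, N = -5/4.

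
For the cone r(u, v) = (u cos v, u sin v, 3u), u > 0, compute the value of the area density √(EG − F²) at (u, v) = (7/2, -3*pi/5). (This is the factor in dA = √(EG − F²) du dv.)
√(EG − F²)|_{(7/2, -3*pi/5)} = 7*sqrt(10)/2

E = 10, F = 0, G = u^2, so EG − F² = 10*u^2. Taking the positive square root: √(EG − F²) = sqrt(10)*Abs(u). At (u, v) = (7/2, -3*pi/5): 7*sqrt(10)/2.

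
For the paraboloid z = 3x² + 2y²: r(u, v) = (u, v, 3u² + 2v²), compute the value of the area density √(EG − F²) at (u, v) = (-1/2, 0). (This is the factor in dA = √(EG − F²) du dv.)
√(EG − F²)|_{(-1/2, 0)} = sqrt(10)

E = 36*u^2 + 1, F = 24*u*v, G = 16*v^2 + 1, so EG − F² = 36*u^2 + 16*v^2 + 1. Taking the positive square root: √(EG − F²) = sqrt(36*u^2 + 16*v^2 + 1). At (u, v) = (-1/2, 0): sqrt(10).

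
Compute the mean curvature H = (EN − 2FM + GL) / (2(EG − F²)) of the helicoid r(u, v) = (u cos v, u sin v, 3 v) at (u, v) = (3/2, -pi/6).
H = 0

With E = 1, F = 0, G = u^2 + 9, L = 0, M = -3/sqrt(u^2 + 9), N = 0, assemble
  H = (EN − 2FM + GL) / (2(EG − F²)) = 0.
At (u, v) = (3/2, -pi/6): H = 0.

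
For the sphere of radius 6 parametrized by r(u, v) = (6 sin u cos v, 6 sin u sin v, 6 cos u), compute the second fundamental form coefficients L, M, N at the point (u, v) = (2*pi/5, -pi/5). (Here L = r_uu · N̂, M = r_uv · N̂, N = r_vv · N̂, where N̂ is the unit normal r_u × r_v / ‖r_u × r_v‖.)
L = -6;  M = 0;  N = -15/4 - 3*sqrt(5)/4

Compute the unit normal N̂(u, v) = (sin(u)^2*cos(v)/Abs(sin(u)), sin(u)^2*sin(v)/Abs(sin(u)), sin(2*u)/(2*Abs(sin(u)))), and the second partials r_uu, r_uv, r_vv. Take dot products:
  L(u, v) = r_uu · N̂ = -6*sin(u)/Abs(sin(u)),
  M(u, v) = r_uv · N̂ = 0,
  N(u, v) = r_vv · N̂ = -6*sin(u)^3/Abs(sin(u)).
Evaluating at (u, v) = (2*pi/5, -pi/5):
  L = -6, M = 0, N = -15/4 - 3*sqrt(5)/4.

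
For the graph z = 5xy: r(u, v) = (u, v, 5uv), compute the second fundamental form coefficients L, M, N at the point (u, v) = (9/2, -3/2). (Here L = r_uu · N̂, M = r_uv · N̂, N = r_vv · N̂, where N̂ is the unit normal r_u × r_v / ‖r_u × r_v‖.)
L = 0;  M = 5*sqrt(46)/161;  N = 0

Compute the unit normal N̂(u, v) = (-5*v/sqrt(25*u^2 + 25*v^2 + 1), -5*u/sqrt(25*u^2 + 25*v^2 + 1), 1/sqrt(25*u^2 + 25*v^2 + 1)), and the second partials r_uu, r_uv, r_vv. Take dot products:
  L(u, v) = r_uu · N̂ = 0,
  M(u, v) = r_uv · N̂ = 5/sqrt(25*u^2 + 25*v^2 + 1),
  N(u, v) = r_vv · N̂ = 0.
Evaluating at (u, v) = (9/2, -3/2):
  L = 0, M = 5*sqrt(46)/161, N = 0.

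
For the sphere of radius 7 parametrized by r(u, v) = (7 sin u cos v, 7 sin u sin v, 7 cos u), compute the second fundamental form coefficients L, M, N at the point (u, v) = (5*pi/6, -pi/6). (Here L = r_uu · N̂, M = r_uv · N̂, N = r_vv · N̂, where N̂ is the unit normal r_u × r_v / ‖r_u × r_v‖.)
L = -7;  M = 0;  N = -7/4

Compute the unit normal N̂(u, v) = (sin(u)^2*cos(v)/Abs(sin(u)), sin(u)^2*sin(v)/Abs(sin(u)), sin(2*u)/(2*Abs(sin(u)))), and the second partials r_uu, r_uv, r_vv. Take dot products:
  L(u, v) = r_uu · N̂ = -7*sin(u)/Abs(sin(u)),
  M(u, v) = r_uv · N̂ = 0,
  N(u, v) = r_vv · N̂ = -7*sin(u)^3/Abs(sin(u)).
Evaluating at (u, v) = (5*pi/6, -pi/6):
  L = -7, M = 0, N = -7/4.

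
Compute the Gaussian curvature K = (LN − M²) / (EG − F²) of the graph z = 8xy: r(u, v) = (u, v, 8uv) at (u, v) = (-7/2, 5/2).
K = -64/1404225

Coefficients of the first fundamental form: E = 64*v^2 + 1, F = 64*u*v, G = 64*u^2 + 1.
Coefficients of the second fundamental form: L = 0, M = 8/sqrt(64*u^2 + 64*v^2 + 1), N = 0.
Assemble K = (LN − M²)/(EG − F²) = -64/(4096*u^4 + 8192*u^2*v^2 + 128*u^2 + 4096*v^4 + 128*v^2 + 1). At (u, v) = (-7/2, 5/2): K = -64/1404225.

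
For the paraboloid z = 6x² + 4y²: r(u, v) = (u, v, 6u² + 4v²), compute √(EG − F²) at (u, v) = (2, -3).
√(EG − F²)|_{(2, -3)} = sqrt(1153)

E = 144*u^2 + 1, F = 96*u*v, G = 64*v^2 + 1; EG − F² = 144*u^2 + 64*v^2 + 1; √(EG − F²) = sqrt(144*u^2 + 64*v^2 + 1). At the given point: sqrt(1153).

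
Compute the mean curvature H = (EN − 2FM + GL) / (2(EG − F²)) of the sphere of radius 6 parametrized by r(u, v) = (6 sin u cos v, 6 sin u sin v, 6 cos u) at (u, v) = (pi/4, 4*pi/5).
H = -1/6

With E = 36, F = 0, G = 36*sin(u)^2, L = -6*sin(u)/Abs(sin(u)), M = 0, N = -6*sin(u)^3/Abs(sin(u)), assemble
  H = (EN − 2FM + GL) / (2(EG − F²)) = -sin(u)/(6*Abs(sin(u))).
At (u, v) = (pi/4, 4*pi/5): H = -1/6.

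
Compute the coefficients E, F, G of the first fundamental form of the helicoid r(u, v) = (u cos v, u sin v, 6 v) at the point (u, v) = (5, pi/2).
E = 1;  F = 0;  G = 61

Partials: r_u = (cos(v), sin(v), 0), r_v = (-u*sin(v), u*cos(v), 6). As functions of (u, v):
  E = r_u · r_u = 1,
  F = r_u · r_v = 0,
  G = r_v · r_v = u^2 + 36.
Evaluating at (u, v) = (5, pi/2): E = 1, F = 0, G = 61.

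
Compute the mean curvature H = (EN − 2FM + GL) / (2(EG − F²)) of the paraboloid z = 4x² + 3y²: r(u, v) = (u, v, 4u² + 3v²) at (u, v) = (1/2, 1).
H = 199*sqrt(53)/2809

With E = 64*u^2 + 1, F = 48*u*v, G = 36*v^2 + 1, L = 8/sqrt(64*u^2 + 36*v^2 + 1), M = 0, N = 6/sqrt(64*u^2 + 36*v^2 + 1), assemble
  H = (EN − 2FM + GL) / (2(EG − F²)) = (192*u^2 + 144*v^2 + 7)/(64*u^2 + 36*v^2 + 1)^(3/2).
At (u, v) = (1/2, 1): H = 199*sqrt(53)/2809.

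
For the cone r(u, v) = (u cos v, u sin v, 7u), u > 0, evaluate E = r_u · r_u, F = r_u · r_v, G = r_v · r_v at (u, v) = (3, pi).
E = 50;  F = 0;  G = 9

Partials: r_u = (cos(v), sin(v), 7), r_v = (-u*sin(v), u*cos(v), 0). As functions of (u, v):
  E = r_u · r_u = 50,
  F = r_u · r_v = 0,
  G = r_v · r_v = u^2.
Evaluating at (u, v) = (3, pi): E = 50, F = 0, G = 9.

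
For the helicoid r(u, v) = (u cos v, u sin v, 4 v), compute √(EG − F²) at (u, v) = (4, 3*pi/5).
√(EG − F²)|_{(4, 3*pi/5)} = 4*sqrt(2)

E = 1, F = 0, G = u^2 + 16; EG − F² = u^2 + 16; √(EG − F²) = sqrt(u^2 + 16). At the given point: 4*sqrt(2).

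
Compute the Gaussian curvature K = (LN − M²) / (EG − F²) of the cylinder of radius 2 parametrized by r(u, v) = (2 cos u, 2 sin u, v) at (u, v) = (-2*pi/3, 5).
K = 0

Coefficients of the first fundamental form: E = 4, F = 0, G = 1.
Coefficients of the second fundamental form: L = -2, M = 0, N = 0.
Assemble K = (LN − M²)/(EG − F²) = 0. At (u, v) = (-2*pi/3, 5): K = 0.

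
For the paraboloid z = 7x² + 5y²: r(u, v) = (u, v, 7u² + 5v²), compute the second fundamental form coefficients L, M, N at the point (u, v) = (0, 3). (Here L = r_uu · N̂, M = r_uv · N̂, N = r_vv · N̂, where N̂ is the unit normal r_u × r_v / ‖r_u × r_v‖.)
L = 14*sqrt(901)/901;  M = 0;  N = 10*sqrt(901)/901

Compute the unit normal N̂(u, v) = (-14*u/sqrt(196*u^2 + 100*v^2 + 1), -10*v/sqrt(196*u^2 + 100*v^2 + 1), 1/sqrt(196*u^2 + 100*v^2 + 1)), and the second partials r_uu, r_uv, r_vv. Take dot products:
  L(u, v) = r_uu · N̂ = 14/sqrt(196*u^2 + 100*v^2 + 1),
  M(u, v) = r_uv · N̂ = 0,
  N(u, v) = r_vv · N̂ = 10/sqrt(196*u^2 + 100*v^2 + 1).
Evaluating at (u, v) = (0, 3):
  L = 14*sqrt(901)/901, M = 0, N = 10*sqrt(901)/901.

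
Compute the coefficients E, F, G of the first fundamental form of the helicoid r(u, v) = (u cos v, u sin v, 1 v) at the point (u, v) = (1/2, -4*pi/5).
E = 1;  F = 0;  G = 5/4

Partials: r_u = (cos(v), sin(v), 0), r_v = (-u*sin(v), u*cos(v), 1). As functions of (u, v):
  E = r_u · r_u = 1,
  F = r_u · r_v = 0,
  G = r_v · r_v = u^2 + 1.
Evaluating at (u, v) = (1/2, -4*pi/5): E = 1, F = 0, G = 5/4.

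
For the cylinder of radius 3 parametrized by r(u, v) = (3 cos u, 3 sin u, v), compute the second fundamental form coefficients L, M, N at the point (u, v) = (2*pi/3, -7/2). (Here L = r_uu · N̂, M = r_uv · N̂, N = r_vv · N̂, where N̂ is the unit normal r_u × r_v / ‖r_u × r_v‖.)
L = -3;  M = 0;  N = 0

Compute the unit normal N̂(u, v) = (cos(u), sin(u), 0), and the second partials r_uu, r_uv, r_vv. Take dot products:
  L(u, v) = r_uu · N̂ = -3,
  M(u, v) = r_uv · N̂ = 0,
  N(u, v) = r_vv · N̂ = 0.
Evaluating at (u, v) = (2*pi/3, -7/2):
  L = -3, M = 0, N = 0.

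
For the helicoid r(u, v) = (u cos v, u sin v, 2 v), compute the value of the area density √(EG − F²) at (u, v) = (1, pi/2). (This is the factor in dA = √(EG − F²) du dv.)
√(EG − F²)|_{(1, pi/2)} = sqrt(5)

E = 1, F = 0, G = u^2 + 4, so EG − F² = u^2 + 4. Taking the positive square root: √(EG − F²) = sqrt(u^2 + 4). At (u, v) = (1, pi/2): sqrt(5).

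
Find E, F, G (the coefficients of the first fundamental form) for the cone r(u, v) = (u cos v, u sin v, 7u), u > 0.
E = 50;  F = 0;  G = u^2

Compute partials: r_u = (cos(v), sin(v), 7), r_v = (-u*sin(v), u*cos(v), 0). Then
  E = r_u · r_u = 50,
  F = r_u · r_v = 0,
  G = r_v · r_v = u^2.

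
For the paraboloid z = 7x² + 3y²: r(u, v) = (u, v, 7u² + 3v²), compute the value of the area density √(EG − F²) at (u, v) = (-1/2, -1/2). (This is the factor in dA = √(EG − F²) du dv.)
√(EG − F²)|_{(-1/2, -1/2)} = sqrt(59)

E = 196*u^2 + 1, F = 84*u*v, G = 36*v^2 + 1, so EG − F² = 196*u^2 + 36*v^2 + 1. Taking the positive square root: √(EG − F²) = sqrt(196*u^2 + 36*v^2 + 1). At (u, v) = (-1/2, -1/2): sqrt(59).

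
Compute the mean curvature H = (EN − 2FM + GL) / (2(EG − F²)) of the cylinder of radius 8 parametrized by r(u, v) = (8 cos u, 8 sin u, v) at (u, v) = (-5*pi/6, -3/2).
H = -1/16

With E = 64, F = 0, G = 1, L = -8, M = 0, N = 0, assemble
  H = (EN − 2FM + GL) / (2(EG − F²)) = -1/16.
At (u, v) = (-5*pi/6, -3/2): H = -1/16.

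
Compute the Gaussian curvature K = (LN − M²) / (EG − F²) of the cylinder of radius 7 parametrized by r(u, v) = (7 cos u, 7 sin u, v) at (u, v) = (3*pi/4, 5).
K = 0

Coefficients of the first fundamental form: E = 49, F = 0, G = 1.
Coefficients of the second fundamental form: L = -7, M = 0, N = 0.
Assemble K = (LN − M²)/(EG − F²) = 0. At (u, v) = (3*pi/4, 5): K = 0.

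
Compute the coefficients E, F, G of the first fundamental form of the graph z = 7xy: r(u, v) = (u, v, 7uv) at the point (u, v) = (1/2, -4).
E = 785;  F = -98;  G = 53/4

Partials: r_u = (1, 0, 7*v), r_v = (0, 1, 7*u). As functions of (u, v):
  E = r_u · r_u = 49*v^2 + 1,
  F = r_u · r_v = 49*u*v,
  G = r_v · r_v = 49*u^2 + 1.
Evaluating at (u, v) = (1/2, -4): E = 785, F = -98, G = 53/4.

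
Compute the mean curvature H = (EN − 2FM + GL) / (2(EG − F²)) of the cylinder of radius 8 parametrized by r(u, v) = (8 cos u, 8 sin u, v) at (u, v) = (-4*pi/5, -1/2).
H = -1/16

With E = 64, F = 0, G = 1, L = -8, M = 0, N = 0, assemble
  H = (EN − 2FM + GL) / (2(EG − F²)) = -1/16.
At (u, v) = (-4*pi/5, -1/2): H = -1/16.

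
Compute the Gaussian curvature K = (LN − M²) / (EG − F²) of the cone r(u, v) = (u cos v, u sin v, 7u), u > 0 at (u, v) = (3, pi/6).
K = 0

Coefficients of the first fundamental form: E = 50, F = 0, G = u^2.
Coefficients of the second fundamental form: L = 0, M = 0, N = 7*sqrt(2)*u^2/(10*Abs(u)).
Assemble K = (LN − M²)/(EG − F²) = 0. At (u, v) = (3, pi/6): K = 0.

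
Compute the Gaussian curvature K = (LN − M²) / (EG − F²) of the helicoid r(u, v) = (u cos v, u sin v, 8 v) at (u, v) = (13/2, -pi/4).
K = -1024/180625

Coefficients of the first fundamental form: E = 1, F = 0, G = u^2 + 64.
Coefficients of the second fundamental form: L = 0, M = -8/sqrt(u^2 + 64), N = 0.
Assemble K = (LN − M²)/(EG − F²) = -64/(u^2 + 64)^2. At (u, v) = (13/2, -pi/4): K = -1024/180625.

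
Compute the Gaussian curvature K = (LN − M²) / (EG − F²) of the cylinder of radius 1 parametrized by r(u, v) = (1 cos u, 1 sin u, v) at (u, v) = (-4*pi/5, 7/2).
K = 0

Coefficients of the first fundamental form: E = 1, F = 0, G = 1.
Coefficients of the second fundamental form: L = -1, M = 0, N = 0.
Assemble K = (LN − M²)/(EG − F²) = 0. At (u, v) = (-4*pi/5, 7/2): K = 0.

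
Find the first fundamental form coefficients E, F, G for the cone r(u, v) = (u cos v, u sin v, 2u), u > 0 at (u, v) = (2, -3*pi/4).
E = 5;  F = 0;  G = 4

Partials: r_u = (cos(v), sin(v), 2), r_v = (-u*sin(v), u*cos(v), 0). As functions of (u, v):
  E = r_u · r_u = 5,
  F = r_u · r_v = 0,
  G = r_v · r_v = u^2.
Evaluating at (u, v) = (2, -3*pi/4): E = 5, F = 0, G = 4.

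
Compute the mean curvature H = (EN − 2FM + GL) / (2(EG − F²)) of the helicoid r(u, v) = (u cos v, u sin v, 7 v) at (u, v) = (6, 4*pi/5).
H = 0

With E = 1, F = 0, G = u^2 + 49, L = 0, M = -7/sqrt(u^2 + 49), N = 0, assemble
  H = (EN − 2FM + GL) / (2(EG − F²)) = 0.
At (u, v) = (6, 4*pi/5): H = 0.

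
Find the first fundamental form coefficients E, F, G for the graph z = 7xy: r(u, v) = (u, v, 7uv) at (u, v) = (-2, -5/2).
E = 1229/4;  F = 245;  G = 197

Partials: r_u = (1, 0, 7*v), r_v = (0, 1, 7*u). As functions of (u, v):
  E = r_u · r_u = 49*v^2 + 1,
  F = r_u · r_v = 49*u*v,
  G = r_v · r_v = 49*u^2 + 1.
Evaluating at (u, v) = (-2, -5/2): E = 1229/4, F = 245, G = 197.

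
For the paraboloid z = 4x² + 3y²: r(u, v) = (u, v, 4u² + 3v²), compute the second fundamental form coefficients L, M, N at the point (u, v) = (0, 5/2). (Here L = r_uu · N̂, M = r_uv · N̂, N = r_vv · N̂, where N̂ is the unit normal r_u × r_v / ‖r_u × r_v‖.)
L = 4*sqrt(226)/113;  M = 0;  N = 3*sqrt(226)/113

Compute the unit normal N̂(u, v) = (-8*u/sqrt(64*u^2 + 36*v^2 + 1), -6*v/sqrt(64*u^2 + 36*v^2 + 1), 1/sqrt(64*u^2 + 36*v^2 + 1)), and the second partials r_uu, r_uv, r_vv. Take dot products:
  L(u, v) = r_uu · N̂ = 8/sqrt(64*u^2 + 36*v^2 + 1),
  M(u, v) = r_uv · N̂ = 0,
  N(u, v) = r_vv · N̂ = 6/sqrt(64*u^2 + 36*v^2 + 1).
Evaluating at (u, v) = (0, 5/2):
  L = 4*sqrt(226)/113, M = 0, N = 3*sqrt(226)/113.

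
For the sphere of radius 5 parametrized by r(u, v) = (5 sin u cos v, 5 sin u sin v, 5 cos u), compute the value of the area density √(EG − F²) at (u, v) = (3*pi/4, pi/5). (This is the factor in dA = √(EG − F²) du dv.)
√(EG − F²)|_{(3*pi/4, pi/5)} = 25*sqrt(2)/2

E = 25, F = 0, G = 25*sin(u)^2, so EG − F² = 625*sin(u)^2. Taking the positive square root: √(EG − F²) = 25*Abs(sin(u)). At (u, v) = (3*pi/4, pi/5): 25*sqrt(2)/2.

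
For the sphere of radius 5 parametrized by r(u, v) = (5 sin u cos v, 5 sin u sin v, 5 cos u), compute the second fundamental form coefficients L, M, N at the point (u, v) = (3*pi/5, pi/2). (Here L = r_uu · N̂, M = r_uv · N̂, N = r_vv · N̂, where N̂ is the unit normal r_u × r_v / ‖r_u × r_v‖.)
L = -5;  M = 0;  N = -25/8 - 5*sqrt(5)/8

Compute the unit normal N̂(u, v) = (sin(u)^2*cos(v)/Abs(sin(u)), sin(u)^2*sin(v)/Abs(sin(u)), sin(2*u)/(2*Abs(sin(u)))), and the second partials r_uu, r_uv, r_vv. Take dot products:
  L(u, v) = r_uu · N̂ = -5*sin(u)/Abs(sin(u)),
  M(u, v) = r_uv · N̂ = 0,
  N(u, v) = r_vv · N̂ = -5*sin(u)^3/Abs(sin(u)).
Evaluating at (u, v) = (3*pi/5, pi/2):
  L = -5, M = 0, N = -25/8 - 5*sqrt(5)/8.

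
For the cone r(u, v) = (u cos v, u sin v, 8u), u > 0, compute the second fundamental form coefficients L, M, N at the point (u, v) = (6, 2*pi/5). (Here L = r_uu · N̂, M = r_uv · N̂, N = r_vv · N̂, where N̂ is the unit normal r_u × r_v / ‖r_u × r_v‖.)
L = 0;  M = 0;  N = 48*sqrt(65)/65

Compute the unit normal N̂(u, v) = (-8*sqrt(65)*u*cos(v)/(65*Abs(u)), -8*sqrt(65)*u*sin(v)/(65*Abs(u)), sqrt(65)*u/(65*Abs(u))), and the second partials r_uu, r_uv, r_vv. Take dot products:
  L(u, v) = r_uu · N̂ = 0,
  M(u, v) = r_uv · N̂ = 0,
  N(u, v) = r_vv · N̂ = 8*sqrt(65)*u^2/(65*Abs(u)).
Evaluating at (u, v) = (6, 2*pi/5):
  L = 0, M = 0, N = 48*sqrt(65)/65.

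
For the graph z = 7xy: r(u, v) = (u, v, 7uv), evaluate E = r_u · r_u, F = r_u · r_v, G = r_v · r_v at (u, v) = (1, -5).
E = 1226;  F = -245;  G = 50

Partials: r_u = (1, 0, 7*v), r_v = (0, 1, 7*u). As functions of (u, v):
  E = r_u · r_u = 49*v^2 + 1,
  F = r_u · r_v = 49*u*v,
  G = r_v · r_v = 49*u^2 + 1.
Evaluating at (u, v) = (1, -5): E = 1226, F = -245, G = 50.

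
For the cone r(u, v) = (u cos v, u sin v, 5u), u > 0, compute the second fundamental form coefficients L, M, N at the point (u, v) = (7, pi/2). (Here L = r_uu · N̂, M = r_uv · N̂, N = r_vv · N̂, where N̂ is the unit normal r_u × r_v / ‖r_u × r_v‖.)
L = 0;  M = 0;  N = 35*sqrt(26)/26

Compute the unit normal N̂(u, v) = (-5*sqrt(26)*u*cos(v)/(26*Abs(u)), -5*sqrt(26)*u*sin(v)/(26*Abs(u)), sqrt(26)*u/(26*Abs(u))), and the second partials r_uu, r_uv, r_vv. Take dot products:
  L(u, v) = r_uu · N̂ = 0,
  M(u, v) = r_uv · N̂ = 0,
  N(u, v) = r_vv · N̂ = 5*sqrt(26)*u^2/(26*Abs(u)).
Evaluating at (u, v) = (7, pi/2):
  L = 0, M = 0, N = 35*sqrt(26)/26.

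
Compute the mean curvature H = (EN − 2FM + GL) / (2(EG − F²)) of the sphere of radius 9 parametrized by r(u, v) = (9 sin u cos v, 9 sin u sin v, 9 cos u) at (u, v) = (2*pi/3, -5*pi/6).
H = -1/9

With E = 81, F = 0, G = 81*sin(u)^2, L = -9*sin(u)/Abs(sin(u)), M = 0, N = -9*sin(u)^3/Abs(sin(u)), assemble
  H = (EN − 2FM + GL) / (2(EG − F²)) = -sin(u)/(9*Abs(sin(u))).
At (u, v) = (2*pi/3, -5*pi/6): H = -1/9.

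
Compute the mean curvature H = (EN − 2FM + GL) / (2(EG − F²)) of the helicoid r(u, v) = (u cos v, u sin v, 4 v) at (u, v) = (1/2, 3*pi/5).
H = 0

With E = 1, F = 0, G = u^2 + 16, L = 0, M = -4/sqrt(u^2 + 16), N = 0, assemble
  H = (EN − 2FM + GL) / (2(EG − F²)) = 0.
At (u, v) = (1/2, 3*pi/5): H = 0.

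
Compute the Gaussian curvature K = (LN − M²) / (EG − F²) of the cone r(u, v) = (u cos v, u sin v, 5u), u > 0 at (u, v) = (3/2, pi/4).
K = 0

Coefficients of the first fundamental form: E = 26, F = 0, G = u^2.
Coefficients of the second fundamental form: L = 0, M = 0, N = 5*sqrt(26)*u^2/(26*Abs(u)).
Assemble K = (LN − M²)/(EG − F²) = 0. At (u, v) = (3/2, pi/4): K = 0.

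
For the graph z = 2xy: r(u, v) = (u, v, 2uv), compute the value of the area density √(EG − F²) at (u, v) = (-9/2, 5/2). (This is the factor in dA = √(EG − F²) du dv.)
√(EG − F²)|_{(-9/2, 5/2)} = sqrt(107)

E = 4*v^2 + 1, F = 4*u*v, G = 4*u^2 + 1, so EG − F² = 4*u^2 + 4*v^2 + 1. Taking the positive square root: √(EG − F²) = sqrt(4*u^2 + 4*v^2 + 1). At (u, v) = (-9/2, 5/2): sqrt(107).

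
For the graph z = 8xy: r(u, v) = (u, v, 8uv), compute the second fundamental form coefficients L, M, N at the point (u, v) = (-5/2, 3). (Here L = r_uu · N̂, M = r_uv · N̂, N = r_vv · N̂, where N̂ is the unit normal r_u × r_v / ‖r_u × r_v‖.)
L = 0;  M = 8*sqrt(977)/977;  N = 0

Compute the unit normal N̂(u, v) = (-8*v/sqrt(64*u^2 + 64*v^2 + 1), -8*u/sqrt(64*u^2 + 64*v^2 + 1), 1/sqrt(64*u^2 + 64*v^2 + 1)), and the second partials r_uu, r_uv, r_vv. Take dot products:
  L(u, v) = r_uu · N̂ = 0,
  M(u, v) = r_uv · N̂ = 8/sqrt(64*u^2 + 64*v^2 + 1),
  N(u, v) = r_vv · N̂ = 0.
Evaluating at (u, v) = (-5/2, 3):
  L = 0, M = 8*sqrt(977)/977, N = 0.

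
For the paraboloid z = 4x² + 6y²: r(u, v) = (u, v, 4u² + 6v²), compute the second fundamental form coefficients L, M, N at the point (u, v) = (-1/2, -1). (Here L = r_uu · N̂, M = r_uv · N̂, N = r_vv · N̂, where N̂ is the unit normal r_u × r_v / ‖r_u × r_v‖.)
L = 8*sqrt(161)/161;  M = 0;  N = 12*sqrt(161)/161

Compute the unit normal N̂(u, v) = (-8*u/sqrt(64*u^2 + 144*v^2 + 1), -12*v/sqrt(64*u^2 + 144*v^2 + 1), 1/sqrt(64*u^2 + 144*v^2 + 1)), and the second partials r_uu, r_uv, r_vv. Take dot products:
  L(u, v) = r_uu · N̂ = 8/sqrt(64*u^2 + 144*v^2 + 1),
  M(u, v) = r_uv · N̂ = 0,
  N(u, v) = r_vv · N̂ = 12/sqrt(64*u^2 + 144*v^2 + 1).
Evaluating at (u, v) = (-1/2, -1):
  L = 8*sqrt(161)/161, M = 0, N = 12*sqrt(161)/161.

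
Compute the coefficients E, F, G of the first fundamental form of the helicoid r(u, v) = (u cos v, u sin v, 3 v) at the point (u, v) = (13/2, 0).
E = 1;  F = 0;  G = 205/4

Partials: r_u = (cos(v), sin(v), 0), r_v = (-u*sin(v), u*cos(v), 3). As functions of (u, v):
  E = r_u · r_u = 1,
  F = r_u · r_v = 0,
  G = r_v · r_v = u^2 + 9.
Evaluating at (u, v) = (13/2, 0): E = 1, F = 0, G = 205/4.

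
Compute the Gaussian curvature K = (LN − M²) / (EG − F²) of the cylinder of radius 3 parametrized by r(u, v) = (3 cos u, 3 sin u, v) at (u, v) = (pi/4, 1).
K = 0

Coefficients of the first fundamental form: E = 9, F = 0, G = 1.
Coefficients of the second fundamental form: L = -3, M = 0, N = 0.
Assemble K = (LN − M²)/(EG − F²) = 0. At (u, v) = (pi/4, 1): K = 0.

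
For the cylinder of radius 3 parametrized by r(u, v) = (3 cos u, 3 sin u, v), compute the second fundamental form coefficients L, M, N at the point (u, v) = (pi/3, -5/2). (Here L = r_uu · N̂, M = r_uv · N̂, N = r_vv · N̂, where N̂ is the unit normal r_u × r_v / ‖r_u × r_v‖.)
L = -3;  M = 0;  N = 0

Compute the unit normal N̂(u, v) = (cos(u), sin(u), 0), and the second partials r_uu, r_uv, r_vv. Take dot products:
  L(u, v) = r_uu · N̂ = -3,
  M(u, v) = r_uv · N̂ = 0,
  N(u, v) = r_vv · N̂ = 0.
Evaluating at (u, v) = (pi/3, -5/2):
  L = -3, M = 0, N = 0.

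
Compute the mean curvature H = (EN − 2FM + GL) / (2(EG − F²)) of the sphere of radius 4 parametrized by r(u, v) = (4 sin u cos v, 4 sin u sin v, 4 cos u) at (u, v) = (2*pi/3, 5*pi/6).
H = -1/4

With E = 16, F = 0, G = 16*sin(u)^2, L = -4*sin(u)/Abs(sin(u)), M = 0, N = -4*sin(u)^3/Abs(sin(u)), assemble
  H = (EN − 2FM + GL) / (2(EG − F²)) = -sin(u)/(4*Abs(sin(u))).
At (u, v) = (2*pi/3, 5*pi/6): H = -1/4.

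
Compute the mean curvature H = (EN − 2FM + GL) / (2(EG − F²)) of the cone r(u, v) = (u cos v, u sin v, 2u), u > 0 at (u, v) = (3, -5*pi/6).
H = sqrt(5)/15

With E = 5, F = 0, G = u^2, L = 0, M = 0, N = 2*sqrt(5)*u^2/(5*Abs(u)), assemble
  H = (EN − 2FM + GL) / (2(EG − F²)) = sqrt(5)/(5*Abs(u)).
At (u, v) = (3, -5*pi/6): H = sqrt(5)/15.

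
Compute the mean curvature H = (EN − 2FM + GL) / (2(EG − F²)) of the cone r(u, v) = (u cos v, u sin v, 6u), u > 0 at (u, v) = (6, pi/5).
H = sqrt(37)/74

With E = 37, F = 0, G = u^2, L = 0, M = 0, N = 6*sqrt(37)*u^2/(37*Abs(u)), assemble
  H = (EN − 2FM + GL) / (2(EG − F²)) = 3*sqrt(37)/(37*Abs(u)).
At (u, v) = (6, pi/5): H = sqrt(37)/74.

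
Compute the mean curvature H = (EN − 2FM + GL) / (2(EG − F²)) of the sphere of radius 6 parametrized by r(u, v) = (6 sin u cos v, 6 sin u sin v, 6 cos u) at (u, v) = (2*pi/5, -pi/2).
H = -1/6

With E = 36, F = 0, G = 36*sin(u)^2, L = -6*sin(u)/Abs(sin(u)), M = 0, N = -6*sin(u)^3/Abs(sin(u)), assemble
  H = (EN − 2FM + GL) / (2(EG − F²)) = -sin(u)/(6*Abs(sin(u))).
At (u, v) = (2*pi/5, -pi/2): H = -1/6.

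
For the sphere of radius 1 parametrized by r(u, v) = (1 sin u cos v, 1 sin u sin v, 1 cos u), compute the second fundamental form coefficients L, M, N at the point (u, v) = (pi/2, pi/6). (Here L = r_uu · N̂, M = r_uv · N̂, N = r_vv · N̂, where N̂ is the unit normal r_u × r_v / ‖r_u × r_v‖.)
L = -1;  M = 0;  N = -1

Compute the unit normal N̂(u, v) = (sin(u)^2*cos(v)/Abs(sin(u)), sin(u)^2*sin(v)/Abs(sin(u)), sin(2*u)/(2*Abs(sin(u)))), and the second partials r_uu, r_uv, r_vv. Take dot products:
  L(u, v) = r_uu · N̂ = -sin(u)/Abs(sin(u)),
  M(u, v) = r_uv · N̂ = 0,
  N(u, v) = r_vv · N̂ = -sin(u)^3/Abs(sin(u)).
Evaluating at (u, v) = (pi/2, pi/6):
  L = -1, M = 0, N = -1.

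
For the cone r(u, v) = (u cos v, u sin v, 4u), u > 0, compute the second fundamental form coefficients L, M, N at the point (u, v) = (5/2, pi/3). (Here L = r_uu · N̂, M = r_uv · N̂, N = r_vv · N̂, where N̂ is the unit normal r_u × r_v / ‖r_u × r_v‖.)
L = 0;  M = 0;  N = 10*sqrt(17)/17

Compute the unit normal N̂(u, v) = (-4*sqrt(17)*u*cos(v)/(17*Abs(u)), -4*sqrt(17)*u*sin(v)/(17*Abs(u)), sqrt(17)*u/(17*Abs(u))), and the second partials r_uu, r_uv, r_vv. Take dot products:
  L(u, v) = r_uu · N̂ = 0,
  M(u, v) = r_uv · N̂ = 0,
  N(u, v) = r_vv · N̂ = 4*sqrt(17)*u^2/(17*Abs(u)).
Evaluating at (u, v) = (5/2, pi/3):
  L = 0, M = 0, N = 10*sqrt(17)/17.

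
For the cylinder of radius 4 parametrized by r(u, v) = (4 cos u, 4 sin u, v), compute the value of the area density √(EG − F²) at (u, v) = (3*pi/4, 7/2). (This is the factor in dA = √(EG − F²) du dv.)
√(EG − F²)|_{(3*pi/4, 7/2)} = 4

E = 16, F = 0, G = 1, so EG − F² = 16. Taking the positive square root: √(EG − F²) = 4. At (u, v) = (3*pi/4, 7/2): 4.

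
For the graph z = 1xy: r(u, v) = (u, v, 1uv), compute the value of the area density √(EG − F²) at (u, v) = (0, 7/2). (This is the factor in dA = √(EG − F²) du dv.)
√(EG − F²)|_{(0, 7/2)} = sqrt(53)/2

E = v^2 + 1, F = u*v, G = u^2 + 1, so EG − F² = u^2 + v^2 + 1. Taking the positive square root: √(EG − F²) = sqrt(u^2 + v^2 + 1). At (u, v) = (0, 7/2): sqrt(53)/2.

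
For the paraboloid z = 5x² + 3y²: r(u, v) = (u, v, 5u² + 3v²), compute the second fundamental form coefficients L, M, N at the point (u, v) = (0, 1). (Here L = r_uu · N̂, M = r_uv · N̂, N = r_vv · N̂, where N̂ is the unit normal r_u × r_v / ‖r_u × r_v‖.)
L = 10*sqrt(37)/37;  M = 0;  N = 6*sqrt(37)/37

Compute the unit normal N̂(u, v) = (-10*u/sqrt(100*u^2 + 36*v^2 + 1), -6*v/sqrt(100*u^2 + 36*v^2 + 1), 1/sqrt(100*u^2 + 36*v^2 + 1)), and the second partials r_uu, r_uv, r_vv. Take dot products:
  L(u, v) = r_uu · N̂ = 10/sqrt(100*u^2 + 36*v^2 + 1),
  M(u, v) = r_uv · N̂ = 0,
  N(u, v) = r_vv · N̂ = 6/sqrt(100*u^2 + 36*v^2 + 1).
Evaluating at (u, v) = (0, 1):
  L = 10*sqrt(37)/37, M = 0, N = 6*sqrt(37)/37.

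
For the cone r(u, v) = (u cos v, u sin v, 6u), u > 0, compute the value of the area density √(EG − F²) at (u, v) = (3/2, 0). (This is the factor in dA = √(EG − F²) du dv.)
√(EG − F²)|_{(3/2, 0)} = 3*sqrt(37)/2

E = 37, F = 0, G = u^2, so EG − F² = 37*u^2. Taking the positive square root: √(EG − F²) = sqrt(37)*Abs(u). At (u, v) = (3/2, 0): 3*sqrt(37)/2.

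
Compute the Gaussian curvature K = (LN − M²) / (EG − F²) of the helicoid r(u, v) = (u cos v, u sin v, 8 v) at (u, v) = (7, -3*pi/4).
K = -64/12769

Coefficients of the first fundamental form: E = 1, F = 0, G = u^2 + 64.
Coefficients of the second fundamental form: L = 0, M = -8/sqrt(u^2 + 64), N = 0.
Assemble K = (LN − M²)/(EG − F²) = -64/(u^2 + 64)^2. At (u, v) = (7, -3*pi/4): K = -64/12769.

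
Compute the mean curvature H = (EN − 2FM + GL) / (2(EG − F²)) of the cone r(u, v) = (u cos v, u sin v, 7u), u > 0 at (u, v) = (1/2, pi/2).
H = 7*sqrt(2)/10

With E = 50, F = 0, G = u^2, L = 0, M = 0, N = 7*sqrt(2)*u^2/(10*Abs(u)), assemble
  H = (EN − 2FM + GL) / (2(EG − F²)) = 7*sqrt(2)/(20*Abs(u)).
At (u, v) = (1/2, pi/2): H = 7*sqrt(2)/10.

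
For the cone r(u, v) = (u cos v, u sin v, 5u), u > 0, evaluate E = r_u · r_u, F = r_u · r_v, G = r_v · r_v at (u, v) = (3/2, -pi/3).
E = 26;  F = 0;  G = 9/4

Partials: r_u = (cos(v), sin(v), 5), r_v = (-u*sin(v), u*cos(v), 0). As functions of (u, v):
  E = r_u · r_u = 26,
  F = r_u · r_v = 0,
  G = r_v · r_v = u^2.
Evaluating at (u, v) = (3/2, -pi/3): E = 26, F = 0, G = 9/4.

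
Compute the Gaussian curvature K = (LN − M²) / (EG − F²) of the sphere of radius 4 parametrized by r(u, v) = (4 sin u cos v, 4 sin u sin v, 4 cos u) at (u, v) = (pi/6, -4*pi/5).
K = 1/16

Coefficients of the first fundamental form: E = 16, F = 0, G = 16*sin(u)^2.
Coefficients of the second fundamental form: L = -4*sin(u)/Abs(sin(u)), M = 0, N = -4*sin(u)^3/Abs(sin(u)).
Assemble K = (LN − M²)/(EG − F²) = 1/16. At (u, v) = (pi/6, -4*pi/5): K = 1/16.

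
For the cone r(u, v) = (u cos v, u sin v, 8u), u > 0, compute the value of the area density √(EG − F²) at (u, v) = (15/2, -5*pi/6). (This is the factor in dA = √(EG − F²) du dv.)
√(EG − F²)|_{(15/2, -5*pi/6)} = 15*sqrt(65)/2

E = 65, F = 0, G = u^2, so EG − F² = 65*u^2. Taking the positive square root: √(EG − F²) = sqrt(65)*Abs(u). At (u, v) = (15/2, -5*pi/6): 15*sqrt(65)/2.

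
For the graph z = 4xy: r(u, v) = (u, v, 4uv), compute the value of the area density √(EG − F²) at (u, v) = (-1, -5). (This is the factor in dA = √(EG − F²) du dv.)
√(EG − F²)|_{(-1, -5)} = sqrt(417)

E = 16*v^2 + 1, F = 16*u*v, G = 16*u^2 + 1, so EG − F² = 16*u^2 + 16*v^2 + 1. Taking the positive square root: √(EG − F²) = sqrt(16*u^2 + 16*v^2 + 1). At (u, v) = (-1, -5): sqrt(417).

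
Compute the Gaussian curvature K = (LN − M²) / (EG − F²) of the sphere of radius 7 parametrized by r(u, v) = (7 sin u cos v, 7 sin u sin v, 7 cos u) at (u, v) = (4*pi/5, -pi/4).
K = 1/49

Coefficients of the first fundamental form: E = 49, F = 0, G = 49*sin(u)^2.
Coefficients of the second fundamental form: L = -7*sin(u)/Abs(sin(u)), M = 0, N = -7*sin(u)^3/Abs(sin(u)).
Assemble K = (LN − M²)/(EG − F²) = 1/49. At (u, v) = (4*pi/5, -pi/4): K = 1/49.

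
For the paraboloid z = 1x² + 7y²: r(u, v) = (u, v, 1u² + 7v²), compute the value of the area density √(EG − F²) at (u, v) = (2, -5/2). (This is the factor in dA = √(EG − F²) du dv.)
√(EG − F²)|_{(2, -5/2)} = 3*sqrt(138)

E = 4*u^2 + 1, F = 28*u*v, G = 196*v^2 + 1, so EG − F² = 4*u^2 + 196*v^2 + 1. Taking the positive square root: √(EG − F²) = sqrt(4*u^2 + 196*v^2 + 1). At (u, v) = (2, -5/2): 3*sqrt(138).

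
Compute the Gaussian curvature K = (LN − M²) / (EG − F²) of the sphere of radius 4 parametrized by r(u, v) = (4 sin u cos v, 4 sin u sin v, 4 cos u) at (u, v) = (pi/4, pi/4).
K = 1/16

Coefficients of the first fundamental form: E = 16, F = 0, G = 16*sin(u)^2.
Coefficients of the second fundamental form: L = -4*sin(u)/Abs(sin(u)), M = 0, N = -4*sin(u)^3/Abs(sin(u)).
Assemble K = (LN − M²)/(EG − F²) = 1/16. At (u, v) = (pi/4, pi/4): K = 1/16.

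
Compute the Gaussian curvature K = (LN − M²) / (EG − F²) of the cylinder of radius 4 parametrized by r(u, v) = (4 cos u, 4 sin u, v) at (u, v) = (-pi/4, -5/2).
K = 0

Coefficients of the first fundamental form: E = 16, F = 0, G = 1.
Coefficients of the second fundamental form: L = -4, M = 0, N = 0.
Assemble K = (LN − M²)/(EG − F²) = 0. At (u, v) = (-pi/4, -5/2): K = 0.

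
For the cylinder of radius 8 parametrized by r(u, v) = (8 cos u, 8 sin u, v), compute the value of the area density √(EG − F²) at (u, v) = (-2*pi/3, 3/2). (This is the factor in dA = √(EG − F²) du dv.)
√(EG − F²)|_{(-2*pi/3, 3/2)} = 8

E = 64, F = 0, G = 1, so EG − F² = 64. Taking the positive square root: √(EG − F²) = 8. At (u, v) = (-2*pi/3, 3/2): 8.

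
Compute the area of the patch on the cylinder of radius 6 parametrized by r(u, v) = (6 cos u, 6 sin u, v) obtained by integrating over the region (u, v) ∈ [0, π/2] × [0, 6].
Area = 18*pi

Area = ∫∫ √(EG − F²) du dv with √(EG − F²) = 6. Integrating over [0, π/2] × [0, 6] gives 18*pi.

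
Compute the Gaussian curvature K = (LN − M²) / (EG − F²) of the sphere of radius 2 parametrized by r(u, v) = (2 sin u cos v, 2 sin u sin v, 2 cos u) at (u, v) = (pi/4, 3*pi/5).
K = 1/4

Coefficients of the first fundamental form: E = 4, F = 0, G = 4*sin(u)^2.
Coefficients of the second fundamental form: L = -2*sin(u)/Abs(sin(u)), M = 0, N = -2*sin(u)^3/Abs(sin(u)).
Assemble K = (LN − M²)/(EG − F²) = 1/4. At (u, v) = (pi/4, 3*pi/5): K = 1/4.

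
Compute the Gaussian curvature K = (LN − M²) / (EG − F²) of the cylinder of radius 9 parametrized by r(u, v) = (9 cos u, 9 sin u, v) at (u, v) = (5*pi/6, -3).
K = 0

Coefficients of the first fundamental form: E = 81, F = 0, G = 1.
Coefficients of the second fundamental form: L = -9, M = 0, N = 0.
Assemble K = (LN − M²)/(EG − F²) = 0. At (u, v) = (5*pi/6, -3): K = 0.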